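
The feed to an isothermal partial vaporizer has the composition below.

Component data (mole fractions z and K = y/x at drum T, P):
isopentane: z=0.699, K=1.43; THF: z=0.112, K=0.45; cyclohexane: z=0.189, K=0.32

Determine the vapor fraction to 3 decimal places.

Material balance + equilibrium reduce to Σ zᵢ(Kᵢ−1)/(1+ψ(Kᵢ−1)) = 0.
g(0) = ΣzᵢKᵢ − 1 = 0.110 and g(1) = 1 − Σzᵢ/Kᵢ = -0.328, so a root lies in (0, 1).
Newton–Raphson from ψ = 0.5:
  ψ = 0.500: g = -0.0323, g' = -0.353 → ψ = 0.408
  ψ = 0.408: g = -0.0017, g' = -0.317 → ψ = 0.403
Converged at ψ = 0.403.

ψ = 0.403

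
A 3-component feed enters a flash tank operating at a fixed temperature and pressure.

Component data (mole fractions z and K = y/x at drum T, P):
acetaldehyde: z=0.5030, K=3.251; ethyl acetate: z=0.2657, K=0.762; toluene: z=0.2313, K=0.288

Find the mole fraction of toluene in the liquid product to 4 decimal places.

x_toluene = 0.4888

Material balance + equilibrium reduce to Σ zᵢ(Kᵢ−1)/(1+V/F(Kᵢ−1)) = 0.
Check two-phase: ΣzᵢKᵢ = 1.9043 > 1 and Σzᵢ/Kᵢ = 1.3065 > 1, so g(0) = 0.9043 > 0 and g(1) = -0.3065 < 0.
Newton iteration, V/F⁰ = 0.59:
  V/F = 0.5900: g = 0.12880, g' = -0.8393 → V/F = 0.7435
  V/F = 0.7435: g = -0.00324, g' = -0.9081 → V/F = 0.7399
Converged at V/F = 0.7399.
Compositions from xᵢ = zᵢ/(1+V/F(Kᵢ−1)), yᵢ = Kᵢxᵢ:
  acetaldehyde: x = 0.1887, y = 0.6135
  ethyl acetate: x = 0.3225, y = 0.2457
  toluene: x = 0.4888, y = 0.1408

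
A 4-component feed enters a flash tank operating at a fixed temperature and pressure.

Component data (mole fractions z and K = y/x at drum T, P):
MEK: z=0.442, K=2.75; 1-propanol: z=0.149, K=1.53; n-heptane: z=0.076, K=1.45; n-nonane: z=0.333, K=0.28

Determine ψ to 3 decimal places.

ψ = 0.646

Newton–Raphson from ψ = 0.5:
  ψ = 0.500: g = 0.1283, g' = -0.843 → ψ = 0.652
  ψ = 0.652: g = -0.0056, g' = -0.941 → ψ = 0.646
Converged at ψ = 0.646.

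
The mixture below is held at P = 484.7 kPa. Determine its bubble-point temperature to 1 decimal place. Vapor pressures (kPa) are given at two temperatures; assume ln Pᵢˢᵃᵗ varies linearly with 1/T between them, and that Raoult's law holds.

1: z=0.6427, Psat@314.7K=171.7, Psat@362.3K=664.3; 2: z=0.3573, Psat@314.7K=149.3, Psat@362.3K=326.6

Bubble-point temperature: ΣzᵢPᵢˢᵃᵗ(T) = P. Interpolate ln Pᵢˢᵃᵗ = aᵢ + bᵢ/T.
  T = 314.7 K: ΣzᵢPᵢˢᵃᵗ = 163.70 kPa
  T = 362.3 K: ΣzᵢPᵢˢᵃᵗ = 543.64 kPa
  T = 338.5 K: ΣzᵢPᵢˢᵃᵗ = 308.73 kPa
  T = 350.4 K: ΣzᵢPᵢˢᵃᵗ = 412.98 kPa
  T = 356.4 K: ΣzᵢPᵢˢᵃᵗ = 475.29 kPa
  T = 359.4 K: ΣzᵢPᵢˢᵃᵗ = 509.14 kPa
  T = 357.9 K: ΣzᵢPᵢˢᵃᵗ = 491.98 kPa
  T = 357.1 K: ΣzᵢPᵢˢᵃᵗ = 483.03 kPa
  T = 357.5 K: ΣzᵢPᵢˢᵃᵗ = 487.49 kPa
  T = 357.3 K: ΣzᵢPᵢˢᵃᵗ = 485.25 kPa
Interpolating between 357.1 K and 357.3 K gives T ≈ 357.3 K.

T = 357.3 K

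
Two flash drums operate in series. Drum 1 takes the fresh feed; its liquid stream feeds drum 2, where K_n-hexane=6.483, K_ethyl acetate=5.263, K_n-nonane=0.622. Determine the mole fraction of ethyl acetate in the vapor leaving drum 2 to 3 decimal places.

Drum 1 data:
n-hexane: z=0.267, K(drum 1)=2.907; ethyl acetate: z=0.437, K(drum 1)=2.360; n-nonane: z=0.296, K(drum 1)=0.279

Drum 1:
Rachford–Rice: g(ψ₁) = Σ zᵢ(Kᵢ−1)/(1+ψ₁(Kᵢ−1)) = 0.
Feasibility: ΣzᵢKᵢ = 1.890, Σzᵢ/Kᵢ = 1.338 — both > 1, two phases present.
Iterate (Newton) starting at ψ₁ = 0.67:
  ψ₁ = 0.670: g = 0.1217, g' = -0.984 → ψ₁ = 0.794
  ψ₁ = 0.794: g = -0.0104, g' = -1.181 → ψ₁ = 0.785
Converged at ψ₁ = 0.785.
Drum-1 compositions:
  n-hexane: x = 0.107, y = 0.311
  ethyl acetate: x = 0.211, y = 0.499
  n-nonane: x = 0.682, y = 0.190
Drum-2 feed = drum-1 liquid: z₂ = (0.1070, 0.2114, 0.6816).
Drum 2:
Let ψ₂ = V/F and solve Σ zᵢ(Kᵢ−1)/(1+ψ₂(Kᵢ−1)) = 0.
Check two-phase: ΣzᵢKᵢ = 2.230 > 1 and Σzᵢ/Kᵢ = 1.153 > 1, so g(0) = 1.230 > 0 and g(1) = -0.153 < 0.
Newton iteration, ψ₂⁰ = 0.63:
  ψ₂ = 0.630: g = 0.0380, g' = -0.613 → ψ₂ = 0.692
  ψ₂ = 0.692: g = 0.0016, g' = -0.565 → ψ₂ = 0.695
Converged at ψ₂ = 0.695.
  n-hexane: x = 0.022, y = 0.144
  ethyl acetate: x = 0.053, y = 0.281
  n-nonane: x = 0.924, y = 0.575

y_ethyl acetate (drum 2) = 0.281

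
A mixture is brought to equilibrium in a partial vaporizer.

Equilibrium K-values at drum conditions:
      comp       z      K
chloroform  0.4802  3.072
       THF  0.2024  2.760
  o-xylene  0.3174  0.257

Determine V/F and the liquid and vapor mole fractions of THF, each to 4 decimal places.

V/F = 0.7578, x_THF = 0.0867, y_THF = 0.2394

Material balance + equilibrium reduce to Σ zᵢ(Kᵢ−1)/(1+V/F(Kᵢ−1)) = 0.
Feasibility: ΣzᵢKᵢ = 2.1154, Σzᵢ/Kᵢ = 1.4647 — both > 1, two phases present.
Iterate (Newton) starting at V/F = 0.5:
  V/F = 0.5000: g = 0.30295, g' = -1.1183 → V/F = 0.7709
  V/F = 0.7709: g = -0.01778, g' = -1.3785 → V/F = 0.7580
  V/F = 0.7580: g = -0.00022, g' = -1.3454 → V/F = 0.7578
Converged at V/F = 0.7578.
Compositions from xᵢ = zᵢ/(1+V/F(Kᵢ−1)), yᵢ = Kᵢxᵢ:
  chloroform: x = 0.1868, y = 0.5739
  THF: x = 0.0867, y = 0.2394
  o-xylene: x = 0.7264, y = 0.1867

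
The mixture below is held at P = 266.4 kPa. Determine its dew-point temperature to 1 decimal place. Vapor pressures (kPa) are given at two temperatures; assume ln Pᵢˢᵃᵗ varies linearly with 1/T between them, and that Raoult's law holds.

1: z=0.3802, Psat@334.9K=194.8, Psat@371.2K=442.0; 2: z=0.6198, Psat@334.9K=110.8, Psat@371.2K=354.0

T = 357.8 K

Dew-point temperature: Σzᵢ·P/Pᵢˢᵃᵗ(T) = 1. Interpolate ln Pᵢˢᵃᵗ = aᵢ + bᵢ/T.
  T = 334.9 K: ΣzᵢP/Pᵢˢᵃᵗ = 2.0102
  T = 371.2 K: ΣzᵢP/Pᵢˢᵃᵗ = 0.6956
  T = 353.0 K: ΣzᵢP/Pᵢˢᵃᵗ = 1.1488
  T = 362.1 K: ΣzᵢP/Pᵢˢᵃᵗ = 0.8877
  T = 357.6 K: ΣzᵢP/Pᵢˢᵃᵗ = 1.0066
  T = 359.9 K: ΣzᵢP/Pᵢˢᵃᵗ = 0.9435
Interpolating between 357.6 K and 359.9 K gives T ≈ 357.8 K.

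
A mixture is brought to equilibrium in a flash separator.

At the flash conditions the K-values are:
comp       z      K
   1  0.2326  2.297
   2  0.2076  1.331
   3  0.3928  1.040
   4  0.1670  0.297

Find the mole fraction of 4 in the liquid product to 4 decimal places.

x_4 = 0.3268

Material balance + equilibrium reduce to Σ zᵢ(Kᵢ−1)/(1+V/F(Kᵢ−1)) = 0.
Feasibility: ΣzᵢKᵢ = 1.2687, Σzᵢ/Kᵢ = 1.1972 — both > 1, two phases present.
Iterate (Newton) starting at V/F = 0.47:
  V/F = 0.4700: g = 0.08698, g' = -0.3527 → V/F = 0.7166
  V/F = 0.7166: g = -0.00940, g' = -0.4557 → V/F = 0.6959
  V/F = 0.6959: g = -0.00016, g' = -0.4401 → V/F = 0.6956
Converged at V/F = 0.6956.
Compositions from xᵢ = zᵢ/(1+V/F(Kᵢ−1)), yᵢ = Kᵢxᵢ:
  1: x = 0.1223, y = 0.2809
  2: x = 0.1687, y = 0.2246
  3: x = 0.3822, y = 0.3975
  4: x = 0.3268, y = 0.0971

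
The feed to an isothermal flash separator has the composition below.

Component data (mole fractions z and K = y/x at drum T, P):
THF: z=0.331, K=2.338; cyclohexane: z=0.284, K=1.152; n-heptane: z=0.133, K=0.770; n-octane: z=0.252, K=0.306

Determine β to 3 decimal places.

Material balance + equilibrium reduce to Σ zᵢ(Kᵢ−1)/(1+β(Kᵢ−1)) = 0.
Check two-phase: ΣzᵢKᵢ = 1.281 > 1 and Σzᵢ/Kᵢ = 1.384 > 1, so g(0) = 0.281 > 0 and g(1) = -0.384 < 0.
Iterate (Newton) starting at β = 0.5:
  β = 0.500: g = 0.0031, g' = -0.512 → β = 0.506
Converged at β = 0.506.

β = 0.506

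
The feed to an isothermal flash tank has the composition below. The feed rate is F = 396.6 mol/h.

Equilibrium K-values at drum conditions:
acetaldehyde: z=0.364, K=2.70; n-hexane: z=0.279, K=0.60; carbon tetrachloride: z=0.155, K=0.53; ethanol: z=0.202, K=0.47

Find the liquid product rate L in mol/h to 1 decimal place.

Rachford–Rice: g(ψ) = Σ zᵢ(Kᵢ−1)/(1+ψ(Kᵢ−1)) = 0.
Check two-phase: ΣzᵢKᵢ = 1.327 > 1 and Σzᵢ/Kᵢ = 1.322 > 1, so g(0) = 0.327 > 0 and g(1) = -0.322 < 0.
Newton–Raphson from ψ = 0.5:
  ψ = 0.500: g = -0.0459, g' = -0.541 → ψ = 0.415
  ψ = 0.415: g = 0.0012, g' = -0.572 → ψ = 0.417
Converged at ψ = 0.417.
Then V = ψ·F = 0.4172·396.6 = 165.5 mol/h and L = F − V = 231.1 mol/h.

L = 231.1 mol/h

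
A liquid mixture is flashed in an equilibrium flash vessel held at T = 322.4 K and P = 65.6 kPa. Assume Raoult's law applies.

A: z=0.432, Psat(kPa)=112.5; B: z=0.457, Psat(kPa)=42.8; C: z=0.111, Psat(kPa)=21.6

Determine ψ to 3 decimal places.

ψ = 0.245

Raoult's law: Kᵢ = Pᵢˢᵃᵗ/P = Pᵢˢᵃᵗ/65.6.
  K_A = 112.5/65.6 = 1.71494, K_B = 42.8/65.6 = 0.65244, K_C = 21.6/65.6 = 0.32927
Rachford–Rice: g(ψ) = Σ zᵢ(Kᵢ−1)/(1+ψ(Kᵢ−1)) = 0.
g(0) = ΣzᵢKᵢ − 1 = 0.076 and g(1) = 1 − Σzᵢ/Kᵢ = -0.289, so a root lies in (0, 1).
Newton iteration, ψ⁰ = 0.5:
  ψ = 0.500: g = -0.0767, g' = -0.314 → ψ = 0.255
  ψ = 0.255: g = -0.0030, g' = -0.297 → ψ = 0.245
Converged at ψ = 0.245.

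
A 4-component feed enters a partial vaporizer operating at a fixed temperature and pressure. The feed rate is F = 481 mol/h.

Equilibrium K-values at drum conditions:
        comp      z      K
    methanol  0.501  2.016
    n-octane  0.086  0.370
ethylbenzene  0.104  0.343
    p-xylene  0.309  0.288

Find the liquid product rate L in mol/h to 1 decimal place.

Material balance + equilibrium reduce to Σ zᵢ(Kᵢ−1)/(1+β(Kᵢ−1)) = 0.
Check two-phase: ΣzᵢKᵢ = 1.167 > 1 and Σzᵢ/Kᵢ = 1.857 > 1, so g(0) = 0.167 > 0 and g(1) = -0.857 < 0.
Newton–Raphson from β = 0.5:
  β = 0.500: g = -0.1849, g' = -0.777 → β = 0.262
  β = 0.262: g = -0.0160, g' = -0.674 → β = 0.238
Converged at β = 0.238.
Then V = β·F = 0.2384·481 = 114.7 mol/h and L = F − V = 366.3 mol/h.

L = 366.3 mol/h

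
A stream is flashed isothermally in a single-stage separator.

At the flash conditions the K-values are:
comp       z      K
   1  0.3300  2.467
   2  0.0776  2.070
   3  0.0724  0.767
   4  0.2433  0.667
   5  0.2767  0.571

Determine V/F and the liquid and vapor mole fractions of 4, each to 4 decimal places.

V/F = 0.6746, x_4 = 0.3138, y_4 = 0.2093

Rachford–Rice: g(V/F) = Σ zᵢ(Kᵢ−1)/(1+V/F(Kᵢ−1)) = 0.
Feasibility: ΣzᵢKᵢ = 1.3505, Σzᵢ/Kᵢ = 1.1150 — both > 1, two phases present.
Newton–Raphson from V/F = 0.5:
  V/F = 0.5000: g = 0.06594, g' = -0.4004 → V/F = 0.6647
  V/F = 0.6647: g = 0.00357, g' = -0.3620 → V/F = 0.6745
  V/F = 0.6745: g = 0.00001, g' = -0.3606 → V/F = 0.6746
Converged at V/F = 0.6746.
Compositions from xᵢ = zᵢ/(1+V/F(Kᵢ−1)), yᵢ = Kᵢxᵢ:
  1: x = 0.1659, y = 0.4092
  2: x = 0.0451, y = 0.0933
  3: x = 0.0859, y = 0.0659
  4: x = 0.3138, y = 0.2093
  5: x = 0.3894, y = 0.2223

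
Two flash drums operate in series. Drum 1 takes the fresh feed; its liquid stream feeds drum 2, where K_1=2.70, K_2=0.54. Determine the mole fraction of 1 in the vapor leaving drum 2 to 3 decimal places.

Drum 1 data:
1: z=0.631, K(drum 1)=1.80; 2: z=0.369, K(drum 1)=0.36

y_1 (drum 2) = 0.575

Drum 1:
Binary case is linear: z₁(K₁−1)(1+ψ₁(K₂−1)) + z₂(K₂−1)(1+ψ₁(K₁−1)) = 0
⇒ ψ₁ = [z₁(K₁−1)+z₂(K₂−1)] / [−(K₁−1)(K₂−1)] = 0.2686/0.5120 = 0.525
Drum-1 compositions:
  1: x = 0.444, y = 0.800
  2: x = 0.556, y = 0.200
Drum-2 feed = drum-1 liquid: z₂ = (0.4444, 0.5556).
Drum 2:
Let ψ₂ = V/F and solve Σ zᵢ(Kᵢ−1)/(1+ψ₂(Kᵢ−1)) = 0.
Feasibility: ΣzᵢKᵢ = 1.500, Σzᵢ/Kᵢ = 1.193 — both > 1, two phases present.
Newton iteration, ψ₂⁰ = 0.37:
  ψ₂ = 0.370: g = 0.1558, g' = -0.655 → ψ₂ = 0.608
  ψ₂ = 0.608: g = 0.0167, g' = -0.537 → ψ₂ = 0.639
Converged at ψ₂ = 0.639.
  1: x = 0.213, y = 0.575
  2: x = 0.787, y = 0.425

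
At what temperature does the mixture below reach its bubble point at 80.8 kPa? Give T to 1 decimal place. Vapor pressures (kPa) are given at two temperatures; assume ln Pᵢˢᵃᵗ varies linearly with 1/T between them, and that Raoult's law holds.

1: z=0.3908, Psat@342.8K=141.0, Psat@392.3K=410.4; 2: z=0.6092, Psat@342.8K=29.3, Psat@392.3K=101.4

T = 346.8 K

Bubble-point temperature: ΣzᵢPᵢˢᵃᵗ(T) = P. Interpolate ln Pᵢˢᵃᵗ = aᵢ + bᵢ/T.
  T = 342.8 K: ΣzᵢPᵢˢᵃᵗ = 72.95 kPa
  T = 392.3 K: ΣzᵢPᵢˢᵃᵗ = 222.16 kPa
  T = 367.6 K: ΣzᵢPᵢˢᵃᵗ = 132.22 kPa
  T = 355.2 K: ΣzᵢPᵢˢᵃᵗ = 99.22 kPa
  T = 349.0 K: ΣzᵢPᵢˢᵃᵗ = 85.31 kPa
  T = 345.9 K: ΣzᵢPᵢˢᵃᵗ = 78.94 kPa
  T = 347.4 K: ΣzᵢPᵢˢᵃᵗ = 81.97 kPa
Interpolating between 345.9 K and 347.4 K gives T ≈ 346.8 K.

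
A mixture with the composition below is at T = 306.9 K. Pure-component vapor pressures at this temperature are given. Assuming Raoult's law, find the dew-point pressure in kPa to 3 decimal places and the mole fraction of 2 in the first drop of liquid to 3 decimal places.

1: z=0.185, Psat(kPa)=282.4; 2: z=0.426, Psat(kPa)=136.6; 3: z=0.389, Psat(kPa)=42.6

Pdew = 77.488 kPa, x_2 = 0.242

At the dew point ψ → 1, so Σzᵢ/Kᵢ = 1 with Kᵢ = Pᵢˢᵃᵗ/P ⇒ 1/P = Σzᵢ/Pᵢˢᵃᵗ.
1/P = 0.185/282.4 + 0.426/136.6 + 0.389/42.6 = 0.012905 ⇒ P = 77.488 kPa
xᵢ = zᵢP/Pᵢˢᵃᵗ ⇒ x_2 = 0.426·77.488/136.6 = 0.242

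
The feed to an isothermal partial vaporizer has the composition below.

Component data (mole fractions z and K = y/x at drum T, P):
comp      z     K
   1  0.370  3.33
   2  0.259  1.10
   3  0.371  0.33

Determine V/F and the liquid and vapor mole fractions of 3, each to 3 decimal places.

V/F = 0.561, x_3 = 0.594, y_3 = 0.196

Rachford–Rice: g(V/F) = Σ zᵢ(Kᵢ−1)/(1+V/F(Kᵢ−1)) = 0.
Check two-phase: ΣzᵢKᵢ = 1.639 > 1 and Σzᵢ/Kᵢ = 1.471 > 1, so g(0) = 0.639 > 0 and g(1) = -0.471 < 0.
Iterate (Newton) starting at V/F = 0.34:
  V/F = 0.340: g = 0.1842, g' = -0.907 → V/F = 0.543
  V/F = 0.543: g = 0.0144, g' = -0.805 → V/F = 0.561
Converged at V/F = 0.561.
Compositions from xᵢ = zᵢ/(1+V/F(Kᵢ−1)), yᵢ = Kᵢxᵢ:
  1: x = 0.160, y = 0.534
  2: x = 0.245, y = 0.270
  3: x = 0.594, y = 0.196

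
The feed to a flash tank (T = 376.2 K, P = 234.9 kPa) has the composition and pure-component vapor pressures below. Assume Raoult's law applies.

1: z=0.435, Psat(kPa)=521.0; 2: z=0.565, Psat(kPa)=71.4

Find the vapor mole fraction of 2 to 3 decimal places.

y_2 = 0.193

Raoult's law: Kᵢ = Pᵢˢᵃᵗ/P = Pᵢˢᵃᵗ/234.9.
  K_1 = 521.0/234.9 = 2.21797, K_2 = 71.4/234.9 = 0.30396
Rachford–Rice: g(V/F) = Σ zᵢ(Kᵢ−1)/(1+V/F(Kᵢ−1)) = 0.
Feasibility: ΣzᵢKᵢ = 1.137, Σzᵢ/Kᵢ = 2.055 — both > 1, two phases present.
Newton–Raphson from V/F = 0.5:
  V/F = 0.500: g = -0.2739, g' = -0.893 → V/F = 0.193
  V/F = 0.193: g = -0.0256, g' = -0.788 → V/F = 0.161
Converged at V/F = 0.161.
Compositions from xᵢ = zᵢ/(1+V/F(Kᵢ−1)), yᵢ = Kᵢxᵢ:
  1: x = 0.364, y = 0.807
  2: x = 0.636, y = 0.193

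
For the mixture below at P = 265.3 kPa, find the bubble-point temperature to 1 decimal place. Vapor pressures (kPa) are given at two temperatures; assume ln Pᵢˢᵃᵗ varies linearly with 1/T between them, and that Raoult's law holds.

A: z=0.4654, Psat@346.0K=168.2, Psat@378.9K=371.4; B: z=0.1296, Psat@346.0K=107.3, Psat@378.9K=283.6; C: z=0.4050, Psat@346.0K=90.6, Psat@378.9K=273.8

Bubble-point temperature: ΣzᵢPᵢˢᵃᵗ(T) = P. Interpolate ln Pᵢˢᵃᵗ = aᵢ + bᵢ/T.
  T = 346.0 K: ΣzᵢPᵢˢᵃᵗ = 128.88 kPa
  T = 378.9 K: ΣzᵢPᵢˢᵃᵗ = 320.49 kPa
  T = 362.4 K: ΣzᵢPᵢˢᵃᵗ = 206.67 kPa
  T = 370.6 K: ΣzᵢPᵢˢᵃᵗ = 258.12 kPa
  T = 374.8 K: ΣzᵢPᵢˢᵃᵗ = 288.30 kPa
  T = 372.7 K: ΣzᵢPᵢˢᵃᵗ = 272.87 kPa
Interpolating between 370.6 K and 372.7 K gives T ≈ 371.6 K.

T = 371.6 K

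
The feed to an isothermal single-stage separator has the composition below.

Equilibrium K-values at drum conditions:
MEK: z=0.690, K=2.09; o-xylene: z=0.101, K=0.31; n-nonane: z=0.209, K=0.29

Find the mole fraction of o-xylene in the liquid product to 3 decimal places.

Material balance + equilibrium reduce to Σ zᵢ(Kᵢ−1)/(1+V/F(Kᵢ−1)) = 0.
g(0) = ΣzᵢKᵢ − 1 = 0.534 and g(1) = 1 − Σzᵢ/Kᵢ = -0.377, so a root lies in (0, 1).
Newton–Raphson from V/F = 0.53:
  V/F = 0.530: g = 0.1289, g' = -0.720 → V/F = 0.709
  V/F = 0.709: g = -0.0111, g' = -0.873 → V/F = 0.696
Converged at V/F = 0.696.
Compositions from xᵢ = zᵢ/(1+V/F(Kᵢ−1)), yᵢ = Kᵢxᵢ:
  MEK: x = 0.392, y = 0.820
  o-xylene: x = 0.194, y = 0.060
  n-nonane: x = 0.413, y = 0.120

x_o-xylene = 0.194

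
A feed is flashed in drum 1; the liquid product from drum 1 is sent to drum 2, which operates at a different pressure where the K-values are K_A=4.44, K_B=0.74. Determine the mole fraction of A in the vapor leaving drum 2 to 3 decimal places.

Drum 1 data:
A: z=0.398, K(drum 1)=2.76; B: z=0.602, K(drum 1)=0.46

y_A (drum 2) = 0.312

Drum 1:
Iterate (Newton) starting at ψ₁ = 0.59:
  ψ₁ = 0.590: g = -0.1334, g' = -0.675 → ψ₁ = 0.392
  ψ₁ = 0.392: g = 0.0020, g' = -0.714 → ψ₁ = 0.395
Converged at ψ₁ = 0.395.
Drum-1 compositions:
  A: x = 0.235, y = 0.648
  B: x = 0.765, y = 0.352
Drum-2 feed = drum-1 liquid: z₂ = (0.2348, 0.7652).
Drum 2:
Rachford–Rice: g(ψ₂) = Σ zᵢ(Kᵢ−1)/(1+ψ₂(Kᵢ−1)) = 0.
g(0) = ΣzᵢKᵢ − 1 = 0.609 and g(1) = 1 − Σzᵢ/Kᵢ = -0.087, so a root lies in (0, 1).
Iterate (Newton) starting at ψ₂ = 0.64:
  ψ₂ = 0.640: g = 0.0136, g' = -0.345 → ψ₂ = 0.679
  ψ₂ = 0.679: g = 0.0004, g' = -0.326 → ψ₂ = 0.681
Converged at ψ₂ = 0.681.
  A: x = 0.070, y = 0.312
  B: x = 0.930, y = 0.688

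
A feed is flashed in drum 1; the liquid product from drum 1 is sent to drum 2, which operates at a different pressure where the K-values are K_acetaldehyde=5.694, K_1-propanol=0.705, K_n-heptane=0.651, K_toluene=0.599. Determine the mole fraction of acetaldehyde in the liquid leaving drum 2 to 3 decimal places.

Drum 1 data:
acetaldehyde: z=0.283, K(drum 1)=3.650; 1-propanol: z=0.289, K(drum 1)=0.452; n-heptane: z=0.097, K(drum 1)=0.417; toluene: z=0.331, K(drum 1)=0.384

x_acetaldehyde (drum 2) = 0.070

Drum 1:
Let ψ₁ = V/F and solve Σ zᵢ(Kᵢ−1)/(1+ψ₁(Kᵢ−1)) = 0.
Check two-phase: ΣzᵢKᵢ = 1.331 > 1 and Σzᵢ/Kᵢ = 1.812 > 1, so g(0) = 0.331 > 0 and g(1) = -0.812 < 0.
Iterate (Newton) starting at ψ₁ = 0.5:
  ψ₁ = 0.500: g = -0.2700, g' = -0.860 → ψ₁ = 0.186
  ψ₁ = 0.186: g = 0.0322, g' = -1.201 → ψ₁ = 0.213
  ψ₁ = 0.213: g = 0.0009, g' = -1.133 → ψ₁ = 0.214
Converged at ψ₁ = 0.214.
Drum-1 compositions:
  acetaldehyde: x = 0.181, y = 0.659
  1-propanol: x = 0.327, y = 0.148
  n-heptane: x = 0.111, y = 0.046
  toluene: x = 0.381, y = 0.146
Drum-2 feed = drum-1 liquid: z₂ = (0.1807, 0.3273, 0.1108, 0.3812).
Drum 2:
Iterate (Newton) starting at ψ₂ = 0.68:
  ψ₂ = 0.680: g = -0.1793, g' = -0.410 → ψ₂ = 0.243
  ψ₂ = 0.243: g = 0.0808, g' = -0.994 → ψ₂ = 0.324
  ψ₂ = 0.324: g = 0.0103, g' = -0.759 → ψ₂ = 0.338
Converged at ψ₂ = 0.338.
  acetaldehyde: x = 0.070, y = 0.398
  1-propanol: x = 0.364, y = 0.256
  n-heptane: x = 0.126, y = 0.082
  toluene: x = 0.441, y = 0.264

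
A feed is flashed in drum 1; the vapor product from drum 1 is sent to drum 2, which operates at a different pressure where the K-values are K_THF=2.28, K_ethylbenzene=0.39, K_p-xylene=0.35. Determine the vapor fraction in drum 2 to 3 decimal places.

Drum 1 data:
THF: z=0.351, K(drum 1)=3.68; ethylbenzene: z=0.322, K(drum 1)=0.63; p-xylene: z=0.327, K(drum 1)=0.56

V/F (drum 2) = 0.366

Drum 1:
Let ψ₁ = V/F and solve Σ zᵢ(Kᵢ−1)/(1+ψ₁(Kᵢ−1)) = 0.
Check two-phase: ΣzᵢKᵢ = 1.678 > 1 and Σzᵢ/Kᵢ = 1.190 > 1, so g(0) = 0.678 > 0 and g(1) = -0.190 < 0.
Iterate (Newton) starting at ψ₁ = 0.43:
  ψ₁ = 0.430: g = 0.1179, g' = -0.703 → ψ₁ = 0.598
  ψ₁ = 0.598: g = 0.0133, g' = -0.562 → ψ₁ = 0.621
  ψ₁ = 0.621: g = 0.0002, g' = -0.549 → ψ₁ = 0.622
Converged at ψ₁ = 0.622.
Drum-1 compositions:
  THF: x = 0.132, y = 0.484
  ethylbenzene: x = 0.418, y = 0.263
  p-xylene: x = 0.450, y = 0.252
Drum-2 feed = drum-1 vapor: z₂ = (0.4844, 0.2635, 0.2521).
Drum 2:
Iterate (Newton) starting at ψ₂ = 0.5:
  ψ₂ = 0.500: g = -0.0959, g' = -0.732 → ψ₂ = 0.369
  ψ₂ = 0.369: g = -0.0018, g' = -0.714 → ψ₂ = 0.366
Converged at ψ₂ = 0.366.
  THF: x = 0.330, y = 0.752
  ethylbenzene: x = 0.339, y = 0.132
  p-xylene: x = 0.331, y = 0.116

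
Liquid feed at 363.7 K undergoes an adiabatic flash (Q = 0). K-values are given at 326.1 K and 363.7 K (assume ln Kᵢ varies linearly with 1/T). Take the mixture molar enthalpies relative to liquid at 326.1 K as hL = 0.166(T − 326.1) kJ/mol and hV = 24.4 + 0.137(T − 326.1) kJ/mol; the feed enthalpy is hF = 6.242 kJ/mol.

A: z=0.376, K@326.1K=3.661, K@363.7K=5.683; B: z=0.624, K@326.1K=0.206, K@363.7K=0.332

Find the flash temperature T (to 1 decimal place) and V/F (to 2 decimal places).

Adiabatic flash: solve Rachford–Rice at each trial T, then check hF = ψ·hV(T) + (1−ψ)·hL(T).
  T = 326.1 K: K = (3.661, 0.206), RR gives ψ = 0.239, H_out = 5.833 kJ/mol
  T = 363.7 K: K = (5.683, 0.332), RR gives ψ = 0.430, H_out = 16.256 kJ/mol
  T = 344.9 K: K = (4.616, 0.265), RR gives ψ = 0.339, H_out = 11.207 kJ/mol
  T = 335.5 K: K = (4.124, 0.234), RR gives ψ = 0.291, H_out = 8.592 kJ/mol
  T = 330.8 K: K = (3.889, 0.220), RR gives ψ = 0.266, H_out = 7.235 kJ/mol
  T = 328.5 K: K = (3.777, 0.213), RR gives ψ = 0.253, H_out = 6.556 kJ/mol
Linear interpolation between T = 326.1 (H_out = 5.833) and T = 328.5 (H_out = 6.556) on hF = 6.242 gives T ≈ 327.5 K, at which ψ = 0.25.

T = 327.5 K, V/F = 0.25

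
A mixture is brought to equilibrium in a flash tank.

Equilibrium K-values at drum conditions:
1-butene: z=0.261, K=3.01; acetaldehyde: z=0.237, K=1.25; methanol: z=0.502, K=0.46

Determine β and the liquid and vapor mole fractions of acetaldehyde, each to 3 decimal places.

β = 0.398, x_acetaldehyde = 0.216, y_acetaldehyde = 0.269

Rachford–Rice: g(β) = Σ zᵢ(Kᵢ−1)/(1+β(Kᵢ−1)) = 0.
g(0) = ΣzᵢKᵢ − 1 = 0.313 and g(1) = 1 − Σzᵢ/Kᵢ = -0.368, so a root lies in (0, 1).
Newton–Raphson from β = 0.5:
  β = 0.500: g = -0.0570, g' = -0.549 → β = 0.396
  β = 0.396: g = 0.0012, g' = -0.576 → β = 0.398
Converged at β = 0.398.
Compositions from xᵢ = zᵢ/(1+β(Kᵢ−1)), yᵢ = Kᵢxᵢ:
  1-butene: x = 0.145, y = 0.436
  acetaldehyde: x = 0.216, y = 0.269
  methanol: x = 0.639, y = 0.294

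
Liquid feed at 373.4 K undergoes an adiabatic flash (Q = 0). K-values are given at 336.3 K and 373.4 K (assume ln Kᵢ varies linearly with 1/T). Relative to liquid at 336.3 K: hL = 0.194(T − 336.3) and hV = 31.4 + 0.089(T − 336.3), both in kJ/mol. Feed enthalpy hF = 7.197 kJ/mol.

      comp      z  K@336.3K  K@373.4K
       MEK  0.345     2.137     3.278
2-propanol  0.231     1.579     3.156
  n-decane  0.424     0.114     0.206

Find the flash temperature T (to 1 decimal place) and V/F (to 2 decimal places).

Adiabatic flash: solve Rachford–Rice at each trial T, then check hF = ψ·hV(T) + (1−ψ)·hL(T).
  T = 336.3 K: K = (2.137, 1.579, 0.114), RR gives ψ = 0.180, H_out = 5.645 kJ/mol
  T = 373.4 K: K = (3.278, 3.156, 0.206), RR gives ψ = 0.535, H_out = 21.916 kJ/mol
  T = 354.9 K: K = (2.678, 2.275, 0.156), RR gives ψ = 0.401, H_out = 15.412 kJ/mol
  T = 345.6 K: K = (2.400, 1.905, 0.134), RR gives ψ = 0.308, H_out = 11.173 kJ/mol
  T = 341.0 K: K = (2.268, 1.738, 0.124), RR gives ψ = 0.250, H_out = 8.649 kJ/mol
  T = 338.6 K: K = (2.200, 1.656, 0.119), RR gives ψ = 0.216, H_out = 7.176 kJ/mol
Linear interpolation between T = 338.6 (H_out = 7.176) and T = 341.0 (H_out = 8.649) on hF = 7.197 gives T ≈ 338.6 K, at which ψ = 0.22.

T = 338.6 K, V/F = 0.22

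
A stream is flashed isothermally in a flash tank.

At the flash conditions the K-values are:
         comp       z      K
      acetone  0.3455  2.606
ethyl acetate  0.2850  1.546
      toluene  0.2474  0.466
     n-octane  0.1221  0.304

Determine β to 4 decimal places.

β = 0.6955

Let β = V/F and solve Σ zᵢ(Kᵢ−1)/(1+β(Kᵢ−1)) = 0.
Check two-phase: ΣzᵢKᵢ = 1.4934 > 1 and Σzᵢ/Kᵢ = 1.2495 > 1, so g(0) = 0.4934 > 0 and g(1) = -0.2495 < 0.
Newton iteration, β⁰ = 0.5:
  β = 0.5000: g = 0.11941, g' = -0.5970 → β = 0.7000
  β = 0.7000: g = -0.00292, g' = -0.6468 → β = 0.6955
Converged at β = 0.6955.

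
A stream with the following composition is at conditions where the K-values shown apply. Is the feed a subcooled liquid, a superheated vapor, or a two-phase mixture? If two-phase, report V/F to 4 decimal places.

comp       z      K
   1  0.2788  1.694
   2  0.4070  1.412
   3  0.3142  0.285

ΣzᵢKᵢ = 1.1365; Σzᵢ/Kᵢ = 1.5553.
Both exceed 1, so a two-phase solution exists.
Iterate (Newton) starting at ψ = 0.5:
  ψ = 0.5000: g = -0.06697, g' = -0.5106 → ψ = 0.3688
  ψ = 0.3688: g = -0.00550, g' = -0.4335 → ψ = 0.3561
Converged at ψ = 0.3561.

two-phase, V/F = 0.3561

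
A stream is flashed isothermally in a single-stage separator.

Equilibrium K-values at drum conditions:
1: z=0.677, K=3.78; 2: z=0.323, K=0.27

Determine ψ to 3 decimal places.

Binary case is linear: z₁(K₁−1)(1+ψ(K₂−1)) + z₂(K₂−1)(1+ψ(K₁−1)) = 0
⇒ ψ = [z₁(K₁−1)+z₂(K₂−1)] / [−(K₁−1)(K₂−1)] = 1.6463/2.0294 = 0.811

ψ = 0.811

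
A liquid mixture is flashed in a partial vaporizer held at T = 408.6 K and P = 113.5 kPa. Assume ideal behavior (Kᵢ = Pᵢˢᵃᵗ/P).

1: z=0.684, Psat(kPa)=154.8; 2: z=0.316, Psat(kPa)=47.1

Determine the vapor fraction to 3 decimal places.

Raoult's law: Kᵢ = Pᵢˢᵃᵗ/P = Pᵢˢᵃᵗ/113.5.
  K_1 = 154.8/113.5 = 1.36388, K_2 = 47.1/113.5 = 0.41498
Let ψ = V/F and solve Σ zᵢ(Kᵢ−1)/(1+ψ(Kᵢ−1)) = 0.
g(0) = ΣzᵢKᵢ − 1 = 0.064 and g(1) = 1 − Σzᵢ/Kᵢ = -0.263, so a root lies in (0, 1).
Binary case is linear: z₁(K₁−1)(1+ψ(K₂−1)) + z₂(K₂−1)(1+ψ(K₁−1)) = 0
⇒ ψ = [z₁(K₁−1)+z₂(K₂−1)] / [−(K₁−1)(K₂−1)] = 0.0640/0.2129 = 0.301

ψ = 0.301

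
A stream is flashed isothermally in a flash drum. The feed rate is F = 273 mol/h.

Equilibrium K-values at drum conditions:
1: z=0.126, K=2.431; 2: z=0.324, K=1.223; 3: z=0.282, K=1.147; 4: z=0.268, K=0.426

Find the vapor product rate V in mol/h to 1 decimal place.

V = 129.6 mol/h

Rachford–Rice: g(ψ) = Σ zᵢ(Kᵢ−1)/(1+ψ(Kᵢ−1)) = 0.
g(0) = ΣzᵢKᵢ − 1 = 0.140 and g(1) = 1 − Σzᵢ/Kᵢ = -0.192, so a root lies in (0, 1).
Iterate (Newton) starting at ψ = 0.5:
  ψ = 0.500: g = -0.0070, g' = -0.280 → ψ = 0.475
Converged at ψ = 0.475.
Then V = ψ·F = 0.4747·273 = 129.6 mol/h and L = F − V = 143.4 mol/h.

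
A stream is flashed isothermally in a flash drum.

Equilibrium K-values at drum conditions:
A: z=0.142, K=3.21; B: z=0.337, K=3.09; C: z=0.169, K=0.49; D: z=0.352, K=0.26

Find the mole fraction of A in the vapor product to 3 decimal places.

y_A = 0.224

Material balance + equilibrium reduce to Σ zᵢ(Kᵢ−1)/(1+ψ(Kᵢ−1)) = 0.
Check two-phase: ΣzᵢKᵢ = 1.671 > 1 and Σzᵢ/Kᵢ = 1.852 > 1, so g(0) = 0.671 > 0 and g(1) = -0.852 < 0.
Newton iteration, ψ⁰ = 0.49:
  ψ = 0.490: g = -0.0249, g' = -1.072 → ψ = 0.467
Converged at ψ = 0.467.
Compositions from xᵢ = zᵢ/(1+ψ(Kᵢ−1)), yᵢ = Kᵢxᵢ:
  A: x = 0.070, y = 0.224
  B: x = 0.171, y = 0.527
  C: x = 0.222, y = 0.109
  D: x = 0.538, y = 0.140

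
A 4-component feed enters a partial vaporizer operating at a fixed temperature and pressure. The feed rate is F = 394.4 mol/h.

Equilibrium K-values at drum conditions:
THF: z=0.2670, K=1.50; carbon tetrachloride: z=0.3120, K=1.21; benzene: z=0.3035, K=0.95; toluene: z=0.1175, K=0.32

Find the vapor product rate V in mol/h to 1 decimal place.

V = 255.5 mol/h

Material balance + equilibrium reduce to Σ zᵢ(Kᵢ−1)/(1+ψ(Kᵢ−1)) = 0.
Feasibility: ΣzᵢKᵢ = 1.1039, Σzᵢ/Kᵢ = 1.1225 — both > 1, two phases present.
Newton iteration, ψ⁰ = 0.5:
  ψ = 0.5000: g = 0.02947, g' = -0.1795 → ψ = 0.6642
  ψ = 0.6642: g = -0.00368, g' = -0.2297 → ψ = 0.6481
  ψ = 0.6481: g = -0.00005, g' = -0.2233 → ψ = 0.6479
Converged at ψ = 0.6479.
Then V = ψ·F = 0.6479·394.4 = 255.5 mol/h and L = F − V = 138.9 mol/h.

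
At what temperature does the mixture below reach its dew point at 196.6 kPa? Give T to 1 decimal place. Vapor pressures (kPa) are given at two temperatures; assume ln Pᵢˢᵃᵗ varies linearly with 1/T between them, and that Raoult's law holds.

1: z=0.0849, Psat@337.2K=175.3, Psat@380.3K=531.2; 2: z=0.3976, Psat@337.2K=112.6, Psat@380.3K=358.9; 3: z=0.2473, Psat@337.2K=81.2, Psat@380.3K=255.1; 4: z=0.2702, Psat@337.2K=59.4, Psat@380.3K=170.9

Dew-point temperature: Σzᵢ·P/Pᵢˢᵃᵗ(T) = 1. Interpolate ln Pᵢˢᵃᵗ = aᵢ + bᵢ/T.
  T = 337.2 K: ΣzᵢP/Pᵢˢᵃᵗ = 2.2825
  T = 380.3 K: ΣzᵢP/Pᵢˢᵃᵗ = 0.7506
  T = 358.8 K: ΣzᵢP/Pᵢˢᵃᵗ = 1.2640
  T = 369.6 K: ΣzᵢP/Pᵢˢᵃᵗ = 0.9655
  T = 364.2 K: ΣzᵢP/Pᵢˢᵃᵗ = 1.1025
  T = 366.9 K: ΣzᵢP/Pᵢˢᵃᵗ = 1.0312
Interpolating between 366.9 K and 369.6 K gives T ≈ 368.2 K.

T = 368.2 K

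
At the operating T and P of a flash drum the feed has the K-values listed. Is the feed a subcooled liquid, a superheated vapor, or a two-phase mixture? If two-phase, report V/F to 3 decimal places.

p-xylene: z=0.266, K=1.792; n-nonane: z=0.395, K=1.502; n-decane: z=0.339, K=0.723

ΣzᵢKᵢ = 1.315; Σzᵢ/Kᵢ = 0.880.
Since Σzᵢ/Kᵢ < 1 the mixture is above its dew point — single vapor phase.

superheated vapor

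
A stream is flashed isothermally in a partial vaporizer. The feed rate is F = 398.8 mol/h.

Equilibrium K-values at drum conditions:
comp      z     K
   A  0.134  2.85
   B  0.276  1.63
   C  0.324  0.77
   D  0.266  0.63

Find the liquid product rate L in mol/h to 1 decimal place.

L = 107.4 mol/h

Let ψ = V/F and solve Σ zᵢ(Kᵢ−1)/(1+ψ(Kᵢ−1)) = 0.
Feasibility: ΣzᵢKᵢ = 1.249, Σzᵢ/Kᵢ = 1.059 — both > 1, two phases present.
Iterate (Newton) starting at ψ = 0.5:
  ψ = 0.500: g = 0.0560, g' = -0.264 → ψ = 0.712
  ψ = 0.712: g = 0.0042, g' = -0.229 → ψ = 0.731
Converged at ψ = 0.731.
Then V = ψ·F = 0.7308·398.8 = 291.4 mol/h and L = F − V = 107.4 mol/h.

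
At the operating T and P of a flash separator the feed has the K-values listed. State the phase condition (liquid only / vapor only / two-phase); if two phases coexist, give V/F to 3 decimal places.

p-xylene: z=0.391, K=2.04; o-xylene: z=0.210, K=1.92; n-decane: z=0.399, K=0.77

vapor only

ΣzᵢKᵢ = 1.508; Σzᵢ/Kᵢ = 0.819.
Since Σzᵢ/Kᵢ < 1 the mixture is above its dew point — single vapor phase.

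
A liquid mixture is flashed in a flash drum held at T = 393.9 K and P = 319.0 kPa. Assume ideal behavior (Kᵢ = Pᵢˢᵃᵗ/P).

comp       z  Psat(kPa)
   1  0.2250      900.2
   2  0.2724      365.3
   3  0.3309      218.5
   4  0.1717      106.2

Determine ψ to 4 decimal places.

Raoult's law: Kᵢ = Pᵢˢᵃᵗ/P = Pᵢˢᵃᵗ/319.0.
  K_1 = 900.2/319.0 = 2.821944, K_2 = 365.3/319.0 = 1.145141, K_3 = 218.5/319.0 = 0.684953, K_4 = 106.2/319.0 = 0.332915
Rachford–Rice: g(ψ) = Σ zᵢ(Kᵢ−1)/(1+ψ(Kᵢ−1)) = 0.
g(0) = ΣzᵢKᵢ − 1 = 0.2307 and g(1) = 1 − Σzᵢ/Kᵢ = -0.3165, so a root lies in (0, 1).
Newton iteration, ψ⁰ = 0.6:
  ψ = 0.6000: g = -0.08731, g' = -0.4377 → ψ = 0.4005
  ψ = 0.4005: g = -0.00124, g' = -0.4400 → ψ = 0.3977
Converged at ψ = 0.3977.

ψ = 0.3977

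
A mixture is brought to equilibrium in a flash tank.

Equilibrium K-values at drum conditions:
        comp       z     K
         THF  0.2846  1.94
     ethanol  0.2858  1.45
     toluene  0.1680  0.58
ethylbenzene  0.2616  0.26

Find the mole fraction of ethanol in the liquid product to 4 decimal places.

x_ethanol = 0.2534

Let β = V/F and solve Σ zᵢ(Kᵢ−1)/(1+β(Kᵢ−1)) = 0.
Check two-phase: ΣzᵢKᵢ = 1.1320 > 1 and Σzᵢ/Kᵢ = 1.6396 > 1, so g(0) = 0.1320 > 0 and g(1) = -0.6396 < 0.
Newton iteration, β⁰ = 0.5:
  β = 0.5000: g = -0.10962, g' = -0.5634 → β = 0.3054
  β = 0.3054: g = -0.01014, g' = -0.4747 → β = 0.2841
  β = 0.2841: g = -0.00005, g' = -0.4700 → β = 0.2840
Converged at β = 0.2840.
Compositions from xᵢ = zᵢ/(1+β(Kᵢ−1)), yᵢ = Kᵢxᵢ:
  THF: x = 0.2246, y = 0.4358
  ethanol: x = 0.2534, y = 0.3675
  toluene: x = 0.1907, y = 0.1106
  ethylbenzene: x = 0.3312, y = 0.0861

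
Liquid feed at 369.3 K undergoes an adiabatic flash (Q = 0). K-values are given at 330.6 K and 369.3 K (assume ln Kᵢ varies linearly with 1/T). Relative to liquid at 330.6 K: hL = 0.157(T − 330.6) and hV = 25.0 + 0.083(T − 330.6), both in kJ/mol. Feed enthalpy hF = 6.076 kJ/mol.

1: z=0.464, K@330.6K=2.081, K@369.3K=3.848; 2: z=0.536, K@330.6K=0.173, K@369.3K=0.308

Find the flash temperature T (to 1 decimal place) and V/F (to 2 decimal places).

T = 338.9 K, V/F = 0.20

Adiabatic flash: solve Rachford–Rice at each trial T, then check hF = ψ·hV(T) + (1−ψ)·hL(T).
  T = 330.6 K: K = (2.081, 0.173), RR gives ψ = 0.065, H_out = 1.631 kJ/mol
  T = 369.3 K: K = (3.848, 0.308), RR gives ψ = 0.482, H_out = 16.753 kJ/mol
  T = 350.0 K: K = (2.881, 0.235), RR gives ψ = 0.321, H_out = 10.617 kJ/mol
  T = 340.3 K: K = (2.460, 0.202), RR gives ψ = 0.215, H_out = 6.733 kJ/mol
  T = 335.5 K: K = (2.267, 0.187), RR gives ψ = 0.148, H_out = 4.417 kJ/mol
  T = 337.9 K: K = (2.362, 0.195), RR gives ψ = 0.183, H_out = 5.617 kJ/mol
Linear interpolation between T = 337.9 (H_out = 5.617) and T = 340.3 (H_out = 6.733) on hF = 6.076 gives T ≈ 338.9 K, at which ψ = 0.20.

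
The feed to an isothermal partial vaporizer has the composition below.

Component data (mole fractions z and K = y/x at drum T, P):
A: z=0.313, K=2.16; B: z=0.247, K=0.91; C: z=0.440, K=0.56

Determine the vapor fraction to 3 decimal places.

Newton iteration, ψ⁰ = 0.52:
  ψ = 0.520: g = -0.0479, g' = -0.309 → ψ = 0.365
  ψ = 0.365: g = 0.0014, g' = -0.331 → ψ = 0.369
Converged at ψ = 0.369.

ψ = 0.369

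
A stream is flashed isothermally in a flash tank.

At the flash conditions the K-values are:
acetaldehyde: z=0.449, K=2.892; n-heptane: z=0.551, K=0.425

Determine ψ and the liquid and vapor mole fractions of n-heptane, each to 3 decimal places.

ψ = 0.490, x_n-heptane = 0.767, y_n-heptane = 0.326

Let ψ = V/F and solve Σ zᵢ(Kᵢ−1)/(1+ψ(Kᵢ−1)) = 0.
g(0) = ΣzᵢKᵢ − 1 = 0.533 and g(1) = 1 − Σzᵢ/Kᵢ = -0.452, so a root lies in (0, 1).
Binary case is linear: z₁(K₁−1)(1+ψ(K₂−1)) + z₂(K₂−1)(1+ψ(K₁−1)) = 0
⇒ ψ = [z₁(K₁−1)+z₂(K₂−1)] / [−(K₁−1)(K₂−1)] = 0.5327/1.0879 = 0.490
Compositions from xᵢ = zᵢ/(1+ψ(Kᵢ−1)), yᵢ = Kᵢxᵢ:
  acetaldehyde: x = 0.233, y = 0.674
  n-heptane: x = 0.767, y = 0.326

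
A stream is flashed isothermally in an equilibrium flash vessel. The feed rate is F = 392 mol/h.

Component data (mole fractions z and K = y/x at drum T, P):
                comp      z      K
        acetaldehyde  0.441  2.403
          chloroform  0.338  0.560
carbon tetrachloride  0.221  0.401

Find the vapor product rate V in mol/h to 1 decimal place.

Rachford–Rice: g(ψ) = Σ zᵢ(Kᵢ−1)/(1+ψ(Kᵢ−1)) = 0.
Feasibility: ΣzᵢKᵢ = 1.338, Σzᵢ/Kᵢ = 1.338 — both > 1, two phases present.
Newton–Raphson from ψ = 0.5:
  ψ = 0.500: g = -0.0160, g' = -0.569 → ψ = 0.472
Converged at ψ = 0.472.
Then V = ψ·F = 0.4719·392 = 185.0 mol/h and L = F − V = 207.0 mol/h.

V = 185.0 mol/h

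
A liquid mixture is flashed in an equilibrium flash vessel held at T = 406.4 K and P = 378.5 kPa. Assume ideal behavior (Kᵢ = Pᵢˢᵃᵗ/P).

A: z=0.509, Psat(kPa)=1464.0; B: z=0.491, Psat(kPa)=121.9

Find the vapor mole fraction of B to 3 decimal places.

y_B = 0.260

Raoult's law: Kᵢ = Pᵢˢᵃᵗ/P = Pᵢˢᵃᵗ/378.5.
  K_A = 1464.0/378.5 = 3.86790, K_B = 121.9/378.5 = 0.32206
Rachford–Rice: g(ψ) = Σ zᵢ(Kᵢ−1)/(1+ψ(Kᵢ−1)) = 0.
Feasibility: ΣzᵢKᵢ = 2.127, Σzᵢ/Kᵢ = 1.656 — both > 1, two phases present.
Iterate (Newton) starting at ψ = 0.5:
  ψ = 0.500: g = 0.0962, g' = -1.223 → ψ = 0.579
  ψ = 0.579: g = 0.0011, g' = -1.203 → ψ = 0.580
Converged at ψ = 0.580.
Compositions from xᵢ = zᵢ/(1+ψ(Kᵢ−1)), yᵢ = Kᵢxᵢ:
  A: x = 0.191, y = 0.740
  B: x = 0.809, y = 0.260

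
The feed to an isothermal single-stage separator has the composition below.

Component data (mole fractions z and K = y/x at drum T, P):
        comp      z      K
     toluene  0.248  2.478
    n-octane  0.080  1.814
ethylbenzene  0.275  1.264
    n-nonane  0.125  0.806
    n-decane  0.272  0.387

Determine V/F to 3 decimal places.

Newton–Raphson from V/F = 0.5:
  V/F = 0.500: g = 0.0539, g' = -0.439 → V/F = 0.623
  V/F = 0.623: g = -0.0008, g' = -0.458 → V/F = 0.621
Converged at V/F = 0.621.

V/F = 0.621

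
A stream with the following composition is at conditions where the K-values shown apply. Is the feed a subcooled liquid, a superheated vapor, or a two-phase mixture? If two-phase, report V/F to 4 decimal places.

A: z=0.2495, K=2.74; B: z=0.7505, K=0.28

ΣzᵢKᵢ = 0.8938; Σzᵢ/Kᵢ = 2.7714.
Since ΣzᵢKᵢ < 1 the mixture is below its bubble point — single liquid phase.

subcooled liquid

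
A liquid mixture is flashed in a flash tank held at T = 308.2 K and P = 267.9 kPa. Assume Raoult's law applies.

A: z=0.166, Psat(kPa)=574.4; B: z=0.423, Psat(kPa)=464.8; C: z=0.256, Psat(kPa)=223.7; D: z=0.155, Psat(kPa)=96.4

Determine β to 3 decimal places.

β = 0.894

Raoult's law: Kᵢ = Pᵢˢᵃᵗ/P = Pᵢˢᵃᵗ/267.9.
  K_A = 574.4/267.9 = 2.14408, K_B = 464.8/267.9 = 1.73498, K_C = 223.7/267.9 = 0.83501, K_D = 96.4/267.9 = 0.35984
Rachford–Rice: g(β) = Σ zᵢ(Kᵢ−1)/(1+β(Kᵢ−1)) = 0.
g(0) = ΣzᵢKᵢ − 1 = 0.359 and g(1) = 1 − Σzᵢ/Kᵢ = -0.059, so a root lies in (0, 1).
Newton–Raphson from β = 0.5:
  β = 0.500: g = 0.1562, g' = -0.356 → β = 0.939
  β = 0.939: g = -0.0232, g' = -0.539 → β = 0.896
  β = 0.896: g = -0.0010, g' = -0.495 → β = 0.894
Converged at β = 0.894.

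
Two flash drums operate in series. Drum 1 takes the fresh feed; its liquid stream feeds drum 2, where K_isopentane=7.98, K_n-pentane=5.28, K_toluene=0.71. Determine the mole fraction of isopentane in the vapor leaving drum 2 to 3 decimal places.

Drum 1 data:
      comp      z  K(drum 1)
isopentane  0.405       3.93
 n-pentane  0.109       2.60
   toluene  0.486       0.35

Drum 1:
Let ψ₁ = V/F and solve Σ zᵢ(Kᵢ−1)/(1+ψ₁(Kᵢ−1)) = 0.
Feasibility: ΣzᵢKᵢ = 2.045, Σzᵢ/Kᵢ = 1.534 — both > 1, two phases present.
Iterate (Newton) starting at ψ₁ = 0.5:
  ψ₁ = 0.500: g = 0.1103, g' = -1.109 → ψ₁ = 0.599
  ψ₁ = 0.599: g = 0.0020, g' = -1.082 → ψ₁ = 0.601
Converged at ψ₁ = 0.601.
Drum-1 compositions:
  isopentane: x = 0.147, y = 0.576
  n-pentane: x = 0.056, y = 0.144
  toluene: x = 0.798, y = 0.279
Drum-2 feed = drum-1 liquid: z₂ = (0.1466, 0.0556, 0.7978).
Drum 2:
Material balance + equilibrium reduce to Σ zᵢ(Kᵢ−1)/(1+ψ₂(Kᵢ−1)) = 0.
Check two-phase: ΣzᵢKᵢ = 2.030 > 1 and Σzᵢ/Kᵢ = 1.153 > 1, so g(0) = 1.030 > 0 and g(1) = -0.153 < 0.
Newton iteration, ψ₂⁰ = 0.5:
  ψ₂ = 0.500: g = 0.0331, g' = -0.549 → ψ₂ = 0.560
  ψ₂ = 0.560: g = 0.0022, g' = -0.480 → ψ₂ = 0.565
Converged at ψ₂ = 0.565.
  isopentane: x = 0.030, y = 0.237
  n-pentane: x = 0.016, y = 0.086
  toluene: x = 0.954, y = 0.677

y_isopentane (drum 2) = 0.237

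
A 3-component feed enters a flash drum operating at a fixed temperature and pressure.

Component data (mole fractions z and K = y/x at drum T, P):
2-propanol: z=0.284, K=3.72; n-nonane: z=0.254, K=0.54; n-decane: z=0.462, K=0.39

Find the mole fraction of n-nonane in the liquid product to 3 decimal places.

x_n-nonane = 0.286

Newton–Raphson from ψ = 0.5:
  ψ = 0.500: g = -0.2299, g' = -0.824 → ψ = 0.221
  ψ = 0.221: g = 0.0268, g' = -1.116 → ψ = 0.245
  ψ = 0.245: g = 0.0007, g' = -1.063 → ψ = 0.246
Converged at ψ = 0.246.
Compositions from xᵢ = zᵢ/(1+ψ(Kᵢ−1)), yᵢ = Kᵢxᵢ:
  2-propanol: x = 0.170, y = 0.633
  n-nonane: x = 0.286, y = 0.155
  n-decane: x = 0.543, y = 0.212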